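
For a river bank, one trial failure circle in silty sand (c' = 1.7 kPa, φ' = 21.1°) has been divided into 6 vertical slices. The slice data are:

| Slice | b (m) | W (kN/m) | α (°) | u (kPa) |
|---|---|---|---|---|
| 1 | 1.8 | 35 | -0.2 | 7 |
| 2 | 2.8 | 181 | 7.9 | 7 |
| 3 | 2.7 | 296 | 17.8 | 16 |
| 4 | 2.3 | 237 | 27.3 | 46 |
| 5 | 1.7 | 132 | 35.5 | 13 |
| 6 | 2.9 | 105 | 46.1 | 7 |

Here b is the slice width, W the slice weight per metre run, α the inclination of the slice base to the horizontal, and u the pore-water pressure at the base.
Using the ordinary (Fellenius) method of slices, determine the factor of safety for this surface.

FS = 0.72

Ordinary method of slices: FS = Σ[c'·Δl_i + (W_i cosα_i − u_i·Δl_i)·tanφ'] / Σ W_i sinα_i, with Δl_i = b_i / cosα_i.
Slice 1: Δl = 1.8/cos(-0.2°) = 1.800 m; N'_1 = 35·cos(-0.2°) − 7·1.800 = 22.4; c'Δl = 3.06; W sinα = -0.1
Slice 2: Δl = 2.8/cos7.9° = 2.827 m; N'_2 = 181·cos7.9° − 7·2.827 = 159.5; c'Δl = 4.81; W sinα = 24.9
Slice 3: Δl = 2.7/cos17.8° = 2.836 m; N'_3 = 296·cos17.8° − 16·2.836 = 236.5; c'Δl = 4.82; W sinα = 90.5
Slice 4: Δl = 2.3/cos27.3° = 2.588 m; N'_4 = 237·cos27.3° − 46·2.588 = 91.5; c'Δl = 4.40; W sinα = 108.7
Slice 5: Δl = 1.7/cos35.5° = 2.088 m; N'_5 = 132·cos35.5° − 13·2.088 = 80.3; c'Δl = 3.55; W sinα = 76.7
Slice 6: Δl = 2.9/cos46.1° = 4.182 m; N'_6 = 105·cos46.1° − 7·4.182 = 43.5; c'Δl = 7.11; W sinα = 75.7
Σc'Δl = 27.7 kN/m; ΣN' = 633.7 kN/m; ΣW sinα = 376.3 kN/m
Resisting = 27.7 + 633.7·tan21.1° = 27.7 + 244.5 = 272.3 kN/m
FS = 272.3 / 376.3 = 0.724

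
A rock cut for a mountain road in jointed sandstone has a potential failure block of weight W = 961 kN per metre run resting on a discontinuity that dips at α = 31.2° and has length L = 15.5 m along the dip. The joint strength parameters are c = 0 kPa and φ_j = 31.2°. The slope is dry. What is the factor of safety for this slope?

FS = 1.00

Resolving the block weight along and normal to the plane and applying the Mohr–Coulomb strength on the joint:
N' = W cosα = 961·cos31.2° = 822.0 kN/m
Driving force T = W sinα = 961·sin31.2° = 497.8 kN/m
Resisting force R = c·L + N'·tanφ_j = 0·15.5 + 822.0·tan31.2° = 0.0 + 497.8 = 497.8 kN/m
FS = R / T = 497.8 / 497.8 = 1.000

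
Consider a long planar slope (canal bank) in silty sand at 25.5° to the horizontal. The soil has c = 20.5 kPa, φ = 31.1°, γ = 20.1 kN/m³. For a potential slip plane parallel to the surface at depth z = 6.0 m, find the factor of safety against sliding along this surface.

FS = 1.70

For an infinite slope with a slip plane parallel to the surface (no pore pressure): FS = [c + γz cos²β tanφ] / [γz sinβ cosβ].
γz = 20.1·6.0 = 120.60 kN/m²
Numerator = 20.5 + 120.60·cos²25.5°·tan31.1° = 20.5 + 120.60·0.8147·0.6032 = 79.767 kPa
Denominator = 120.60·sin25.5°·cos25.5° = 120.60·0.4305·0.9026 = 46.862 kPa
FS = 79.767 / 46.862 = 1.702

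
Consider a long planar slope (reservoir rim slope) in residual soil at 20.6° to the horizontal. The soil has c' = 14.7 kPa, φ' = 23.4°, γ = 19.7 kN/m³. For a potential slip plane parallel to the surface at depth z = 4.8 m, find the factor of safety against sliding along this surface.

For an infinite slope with a slip plane parallel to the surface (no pore pressure): FS = [c' + γz cos²β tanφ'] / [γz sinβ cosβ].
γz = 19.7·4.8 = 94.56 kN/m²
Numerator = 14.7 + 94.56·cos²20.6°·tan23.4° = 14.7 + 94.56·0.8762·0.4327 = 50.554 kPa
Denominator = 94.56·sin20.6°·cos20.6° = 94.56·0.3518·0.9361 = 31.143 kPa
FS = 50.554 / 31.143 = 1.623

FS = 1.62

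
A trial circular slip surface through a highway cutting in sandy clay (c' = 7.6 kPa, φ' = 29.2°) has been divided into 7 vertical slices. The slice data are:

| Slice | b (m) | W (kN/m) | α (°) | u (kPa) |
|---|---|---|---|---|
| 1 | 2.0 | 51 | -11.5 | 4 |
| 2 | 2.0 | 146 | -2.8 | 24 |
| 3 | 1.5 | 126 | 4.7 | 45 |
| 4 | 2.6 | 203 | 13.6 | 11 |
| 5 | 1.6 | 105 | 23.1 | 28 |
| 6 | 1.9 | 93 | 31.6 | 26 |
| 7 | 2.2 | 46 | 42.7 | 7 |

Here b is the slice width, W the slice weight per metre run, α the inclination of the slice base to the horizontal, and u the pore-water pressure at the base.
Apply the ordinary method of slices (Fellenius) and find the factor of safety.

FS = 2.26

Ordinary method of slices: FS = Σ[c'·Δl_i + (W_i cosα_i − u_i·Δl_i)·tanφ'] / Σ W_i sinα_i, with Δl_i = b_i / cosα_i.
Slice 1: Δl = 2.0/cos(-11.5°) = 2.041 m; N'_1 = 51·cos(-11.5°) − 4·2.041 = 41.8; c'Δl = 15.51; W sinα = -10.2
Slice 2: Δl = 2.0/cos(-2.8°) = 2.002 m; N'_2 = 146·cos(-2.8°) − 24·2.002 = 97.8; c'Δl = 15.22; W sinα = -7.1
Slice 3: Δl = 1.5/cos4.7° = 1.505 m; N'_3 = 126·cos4.7° − 45·1.505 = 57.8; c'Δl = 11.44; W sinα = 10.3
Slice 4: Δl = 2.6/cos13.6° = 2.675 m; N'_4 = 203·cos13.6° − 11·2.675 = 167.9; c'Δl = 20.33; W sinα = 47.7
Slice 5: Δl = 1.6/cos23.1° = 1.739 m; N'_5 = 105·cos23.1° − 28·1.739 = 47.9; c'Δl = 13.22; W sinα = 41.2
Slice 6: Δl = 1.9/cos31.6° = 2.231 m; N'_6 = 93·cos31.6° − 26·2.231 = 21.2; c'Δl = 16.95; W sinα = 48.7
Slice 7: Δl = 2.2/cos42.7° = 2.994 m; N'_7 = 46·cos42.7° − 7·2.994 = 12.9; c'Δl = 22.75; W sinα = 31.2
Σc'Δl = 115.4 kN/m; ΣN' = 447.3 kN/m; ΣW sinα = 161.9 kN/m
Resisting = 115.4 + 447.3·tan29.2° = 115.4 + 250.0 = 365.4 kN/m
FS = 365.4 / 161.9 = 2.257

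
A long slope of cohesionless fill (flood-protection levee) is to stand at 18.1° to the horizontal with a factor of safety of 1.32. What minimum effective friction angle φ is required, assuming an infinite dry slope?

FS = tanφ/tanβ ⇒ tanφ = FS · tanβ = 1.32 · tan18.1° = 0.4314
φ = arctan(0.4314) = 23.34°

φ = 23.3°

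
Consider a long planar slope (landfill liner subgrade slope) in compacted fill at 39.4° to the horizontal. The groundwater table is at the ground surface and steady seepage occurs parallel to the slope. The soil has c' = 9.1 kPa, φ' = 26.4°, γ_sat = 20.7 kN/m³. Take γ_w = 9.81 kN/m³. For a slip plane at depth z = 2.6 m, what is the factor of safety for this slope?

FS = 0.66

With seepage parallel to the slope and the water table at the surface, the effective normal stress on the slip plane uses the buoyant unit weight γ' = γ_sat − γ_w while the driving shear stress uses γ_sat:
FS = [c' + γ' z cos²β tanφ'] / [γ_sat z sinβ cosβ]
γ' = 20.7 − 9.81 = 10.89 kN/m³
Numerator = 9.1 + 10.89·2.6·cos²39.4°·tan26.4° = 9.1 + 10.89·2.6·0.5971·0.4964 = 17.493 kPa
Denominator = 20.7·2.6·sin39.4°·cos39.4° = 20.7·2.6·0.6347·0.7727 = 26.398 kPa
FS = 17.493 / 26.398 = 0.663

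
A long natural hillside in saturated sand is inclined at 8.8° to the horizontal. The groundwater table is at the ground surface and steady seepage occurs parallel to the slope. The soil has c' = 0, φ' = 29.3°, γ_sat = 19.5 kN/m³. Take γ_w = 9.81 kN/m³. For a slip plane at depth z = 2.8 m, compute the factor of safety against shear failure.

FS = 1.80

With seepage parallel to the slope and the water table at the surface, the effective normal stress on the slip plane uses the buoyant unit weight γ' = γ_sat − γ_w while the driving shear stress uses γ_sat:
FS = [c' + γ' z cos²β tanφ'] / [γ_sat z sinβ cosβ]
(For c' = 0 this reduces to FS = (γ'/γ_sat)·tanφ'/tanβ.)
γ' = 19.5 − 9.81 = 9.69 kN/m³
Numerator = 0.0 + 9.69·2.8·cos²8.8°·tan29.3° = 0.0 + 9.69·2.8·0.9766·0.5612 = 14.869 kPa
Denominator = 19.5·2.8·sin8.8°·cos8.8° = 19.5·2.8·0.1530·0.9882 = 8.255 kPa
FS = 14.869 / 8.255 = 1.801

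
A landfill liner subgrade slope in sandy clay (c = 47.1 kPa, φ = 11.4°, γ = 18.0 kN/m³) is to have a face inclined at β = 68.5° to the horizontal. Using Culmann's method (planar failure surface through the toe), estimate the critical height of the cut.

H_c = 20.90 m

Culmann's analysis gives the critical failure plane at α_cr = (β + φ)/2 = (68.5 + 11.4)/2 = 40.0°, and the critical height
H_c = (4c/γ) · sinβ cosφ / [1 − cos(β − φ)]
    = (4·47.1/18.0) · sin68.5°·cos11.4° / [1 − cos(57.1°)]
    = 10.467 · 0.9304·0.9803 / [1 − 0.5432]
    = 10.467 · 0.9121 / 0.4568
    = 20.90 m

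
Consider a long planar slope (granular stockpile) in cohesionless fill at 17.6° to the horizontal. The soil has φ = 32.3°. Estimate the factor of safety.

For a dry cohesionless infinite slope the factor of safety is FS = tanφ / tanβ.
FS = tan32.3° / tan17.6° = 0.6322 / 0.3172 = 1.993

FS = 1.99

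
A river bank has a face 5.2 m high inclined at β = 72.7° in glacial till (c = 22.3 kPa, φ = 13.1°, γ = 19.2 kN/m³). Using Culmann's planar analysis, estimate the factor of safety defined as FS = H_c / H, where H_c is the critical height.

H_c = (4c/γ) · sinβ cosφ / [1 − cos(β − φ)]
    = (4·22.3/19.2) · sin72.7°·cos13.1° / [1 − cos59.6°]
    = 4.646 · 0.9299 / 0.4940 = 8.75 m
FS = H_c / H = 8.75 / 5.2 = 1.682

FS = 1.68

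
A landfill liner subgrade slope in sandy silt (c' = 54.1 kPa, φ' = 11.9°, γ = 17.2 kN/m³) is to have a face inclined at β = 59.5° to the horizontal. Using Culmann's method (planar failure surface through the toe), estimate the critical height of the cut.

Culmann's analysis gives the critical failure plane at α_cr = (β + φ')/2 = (59.5 + 11.9)/2 = 35.7°, and the critical height
H_c = (4c'/γ) · sinβ cosφ' / [1 − cos(β − φ')]
    = (4·54.1/17.2) · sin59.5°·cos11.9° / [1 − cos(47.6°)]
    = 12.581 · 0.8616·0.9785 / [1 − 0.6743]
    = 12.581 · 0.8431 / 0.3257
    = 32.57 m

H_c = 32.57 m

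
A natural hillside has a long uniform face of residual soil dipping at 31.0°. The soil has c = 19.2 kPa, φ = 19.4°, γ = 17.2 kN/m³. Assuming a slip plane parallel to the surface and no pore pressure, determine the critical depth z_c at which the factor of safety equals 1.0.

Setting FS = 1.00 in FS = [c + γz cos²β tanφ] / [γz sinβ cosβ] and solving for z:
z = c / [γ cosβ (FS·sinβ − cosβ·tanφ)]
  = 19.2 / [17.2·cos31.0°·(1.00·sin31.0° − cos31.0°·tan19.4°)]
  = 19.2 / [17.2·0.8572·(1.00·0.5150 − 0.8572·0.3522)]
  = 19.2 / 3.1430 = 6.109 m

z_c = 6.11 m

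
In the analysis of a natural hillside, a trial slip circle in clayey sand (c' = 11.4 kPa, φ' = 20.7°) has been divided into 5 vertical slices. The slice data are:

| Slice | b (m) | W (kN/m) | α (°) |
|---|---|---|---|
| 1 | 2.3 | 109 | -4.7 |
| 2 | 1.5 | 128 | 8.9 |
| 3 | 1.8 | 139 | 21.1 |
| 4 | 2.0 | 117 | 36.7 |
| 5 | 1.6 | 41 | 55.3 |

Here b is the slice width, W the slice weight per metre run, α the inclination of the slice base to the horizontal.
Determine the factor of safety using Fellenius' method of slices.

FS = 1.87

Ordinary method of slices: FS = Σ[c'·Δl_i + (W_i cosα_i)·tanφ'] / Σ W_i sinα_i, with Δl_i = b_i / cosα_i.
Slice 1: Δl = 2.3/cos(-4.7°) = 2.308 m; N'_1 = 109·cos(-4.7°) = 108.6; c'Δl = 26.31; W sinα = -8.9
Slice 2: Δl = 1.5/cos8.9° = 1.518 m; N'_2 = 128·cos8.9° = 126.5; c'Δl = 17.31; W sinα = 19.8
Slice 3: Δl = 1.8/cos21.1° = 1.929 m; N'_3 = 139·cos21.1° = 129.7; c'Δl = 21.99; W sinα = 50.0
Slice 4: Δl = 2.0/cos36.7° = 2.494 m; N'_4 = 117·cos36.7° = 93.8; c'Δl = 28.44; W sinα = 69.9
Slice 5: Δl = 1.6/cos55.3° = 2.811 m; N'_5 = 41·cos55.3° = 23.3; c'Δl = 32.04; W sinα = 33.7
Σc'Δl = 126.1 kN/m; ΣN' = 481.9 kN/m; ΣW sinα = 164.5 kN/m
Resisting = 126.1 + 481.9·tan20.7° = 126.1 + 182.1 = 308.2 kN/m
FS = 308.2 / 164.5 = 1.873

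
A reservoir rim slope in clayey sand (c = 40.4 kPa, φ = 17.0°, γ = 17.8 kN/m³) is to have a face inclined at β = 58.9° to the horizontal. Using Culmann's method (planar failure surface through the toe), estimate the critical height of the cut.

H_c = 29.07 m

Culmann's analysis gives the critical failure plane at α_cr = (β + φ)/2 = (58.9 + 17.0)/2 = 38.0°, and the critical height
H_c = (4c/γ) · sinβ cosφ / [1 − cos(β − φ)]
    = (4·40.4/17.8) · sin58.9°·cos17.0° / [1 − cos(41.9°)]
    = 9.079 · 0.8563·0.9563 / [1 − 0.7443]
    = 9.079 · 0.8189 / 0.2557
    = 29.07 m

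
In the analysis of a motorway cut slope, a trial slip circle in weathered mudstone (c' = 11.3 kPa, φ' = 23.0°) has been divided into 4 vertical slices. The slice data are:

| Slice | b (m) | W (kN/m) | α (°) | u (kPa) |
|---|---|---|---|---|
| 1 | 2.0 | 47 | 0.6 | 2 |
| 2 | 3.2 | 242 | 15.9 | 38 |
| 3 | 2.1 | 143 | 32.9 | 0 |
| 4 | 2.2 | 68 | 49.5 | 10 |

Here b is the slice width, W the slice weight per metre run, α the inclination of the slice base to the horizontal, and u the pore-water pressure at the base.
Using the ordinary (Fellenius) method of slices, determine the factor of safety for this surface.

FS = 1.25

Ordinary method of slices: FS = Σ[c'·Δl_i + (W_i cosα_i − u_i·Δl_i)·tanφ'] / Σ W_i sinα_i, with Δl_i = b_i / cosα_i.
Slice 1: Δl = 2.0/cos0.6° = 2.000 m; N'_1 = 47·cos0.6° − 2·2.000 = 43.0; c'Δl = 22.60; W sinα = 0.5
Slice 2: Δl = 3.2/cos15.9° = 3.327 m; N'_2 = 242·cos15.9° − 38·3.327 = 106.3; c'Δl = 37.60; W sinα = 66.3
Slice 3: Δl = 2.1/cos32.9° = 2.501 m; N'_3 = 143·cos32.9° − 0·2.501 = 120.1; c'Δl = 28.26; W sinα = 77.7
Slice 4: Δl = 2.2/cos49.5° = 3.387 m; N'_4 = 68·cos49.5° − 10·3.387 = 10.3; c'Δl = 38.28; W sinα = 51.7
Σc'Δl = 126.7 kN/m; ΣN' = 279.7 kN/m; ΣW sinα = 196.2 kN/m
Resisting = 126.7 + 279.7·tan23.0° = 126.7 + 118.7 = 245.4 kN/m
FS = 245.4 / 196.2 = 1.251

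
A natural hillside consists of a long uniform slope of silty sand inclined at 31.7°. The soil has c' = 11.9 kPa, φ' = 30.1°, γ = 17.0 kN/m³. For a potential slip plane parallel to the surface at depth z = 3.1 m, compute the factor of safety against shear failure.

For an infinite slope with a slip plane parallel to the surface (no pore pressure): FS = [c' + γz cos²β tanφ'] / [γz sinβ cosβ].
γz = 17.0·3.1 = 52.70 kN/m²
Numerator = 11.9 + 52.70·cos²31.7°·tan30.1° = 11.9 + 52.70·0.7239·0.5797 = 34.014 kPa
Denominator = 52.70·sin31.7°·cos31.7° = 52.70·0.5255·0.8508 = 23.561 kPa
FS = 34.014 / 23.561 = 1.444

FS = 1.44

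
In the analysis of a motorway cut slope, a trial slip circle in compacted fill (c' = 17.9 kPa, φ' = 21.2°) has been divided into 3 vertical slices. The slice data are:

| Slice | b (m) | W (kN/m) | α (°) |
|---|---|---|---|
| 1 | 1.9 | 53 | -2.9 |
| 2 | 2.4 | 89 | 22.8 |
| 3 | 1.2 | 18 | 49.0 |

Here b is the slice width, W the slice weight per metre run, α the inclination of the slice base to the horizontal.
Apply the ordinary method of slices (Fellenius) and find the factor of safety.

FS = 3.75

Ordinary method of slices: FS = Σ[c'·Δl_i + (W_i cosα_i)·tanφ'] / Σ W_i sinα_i, with Δl_i = b_i / cosα_i.
Slice 1: Δl = 1.9/cos(-2.9°) = 1.902 m; N'_1 = 53·cos(-2.9°) = 52.9; c'Δl = 34.05; W sinα = -2.7
Slice 2: Δl = 2.4/cos22.8° = 2.603 m; N'_2 = 89·cos22.8° = 82.0; c'Δl = 46.60; W sinα = 34.5
Slice 3: Δl = 1.2/cos49.0° = 1.829 m; N'_3 = 18·cos49.0° = 11.8; c'Δl = 32.74; W sinα = 13.6
Σc'Δl = 113.4 kN/m; ΣN' = 146.8 kN/m; ΣW sinα = 45.4 kN/m
Resisting = 113.4 + 146.8·tan21.2° = 113.4 + 56.9 = 170.3 kN/m
FS = 170.3 / 45.4 = 3.752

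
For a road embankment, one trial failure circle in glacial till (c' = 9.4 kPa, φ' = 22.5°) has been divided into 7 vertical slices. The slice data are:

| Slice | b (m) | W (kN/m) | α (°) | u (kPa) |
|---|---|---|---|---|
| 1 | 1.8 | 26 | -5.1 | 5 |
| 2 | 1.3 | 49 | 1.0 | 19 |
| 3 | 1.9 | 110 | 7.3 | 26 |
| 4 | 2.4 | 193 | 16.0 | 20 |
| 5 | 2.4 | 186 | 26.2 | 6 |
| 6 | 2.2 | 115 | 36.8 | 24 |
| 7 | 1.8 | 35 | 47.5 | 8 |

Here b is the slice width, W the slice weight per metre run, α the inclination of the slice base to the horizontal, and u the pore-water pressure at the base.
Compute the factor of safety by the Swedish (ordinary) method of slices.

Ordinary method of slices: FS = Σ[c'·Δl_i + (W_i cosα_i − u_i·Δl_i)·tanφ'] / Σ W_i sinα_i, with Δl_i = b_i / cosα_i.
Slice 1: Δl = 1.8/cos(-5.1°) = 1.807 m; N'_1 = 26·cos(-5.1°) − 5·1.807 = 16.9; c'Δl = 16.99; W sinα = -2.3
Slice 2: Δl = 1.3/cos1.0° = 1.300 m; N'_2 = 49·cos1.0° − 19·1.300 = 24.3; c'Δl = 12.22; W sinα = 0.9
Slice 3: Δl = 1.9/cos7.3° = 1.916 m; N'_3 = 110·cos7.3° − 26·1.916 = 59.3; c'Δl = 18.01; W sinα = 14.0
Slice 4: Δl = 2.4/cos16.0° = 2.497 m; N'_4 = 193·cos16.0° − 20·2.497 = 135.6; c'Δl = 23.47; W sinα = 53.2
Slice 5: Δl = 2.4/cos26.2° = 2.675 m; N'_5 = 186·cos26.2° − 6·2.675 = 150.8; c'Δl = 25.14; W sinα = 82.1
Slice 6: Δl = 2.2/cos36.8° = 2.747 m; N'_6 = 115·cos36.8° − 24·2.747 = 26.1; c'Δl = 25.83; W sinα = 68.9
Slice 7: Δl = 1.8/cos47.5° = 2.664 m; N'_7 = 35·cos47.5° − 8·2.664 = 2.3; c'Δl = 25.04; W sinα = 25.8
Σc'Δl = 146.7 kN/m; ΣN' = 415.4 kN/m; ΣW sinα = 242.5 kN/m
Resisting = 146.7 + 415.4·tan22.5° = 146.7 + 172.0 = 318.7 kN/m
FS = 318.7 / 242.5 = 1.314

FS = 1.31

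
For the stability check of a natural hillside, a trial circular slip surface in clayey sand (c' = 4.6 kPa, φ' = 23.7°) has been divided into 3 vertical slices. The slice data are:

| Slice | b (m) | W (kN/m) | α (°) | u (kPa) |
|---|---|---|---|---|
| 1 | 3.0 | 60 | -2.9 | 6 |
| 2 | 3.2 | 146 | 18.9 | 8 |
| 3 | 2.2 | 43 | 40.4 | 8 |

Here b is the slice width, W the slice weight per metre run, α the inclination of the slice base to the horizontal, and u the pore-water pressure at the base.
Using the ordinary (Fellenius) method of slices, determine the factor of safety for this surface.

Ordinary method of slices: FS = Σ[c'·Δl_i + (W_i cosα_i − u_i·Δl_i)·tanφ'] / Σ W_i sinα_i, with Δl_i = b_i / cosα_i.
Slice 1: Δl = 3.0/cos(-2.9°) = 3.004 m; N'_1 = 60·cos(-2.9°) − 6·3.004 = 41.9; c'Δl = 13.82; W sinα = -3.0
Slice 2: Δl = 3.2/cos18.9° = 3.382 m; N'_2 = 146·cos18.9° − 8·3.382 = 111.1; c'Δl = 15.56; W sinα = 47.3
Slice 3: Δl = 2.2/cos40.4° = 2.889 m; N'_3 = 43·cos40.4° − 8·2.889 = 9.6; c'Δl = 13.29; W sinα = 27.9
Σc'Δl = 42.7 kN/m; ΣN' = 162.6 kN/m; ΣW sinα = 72.1 kN/m
Resisting = 42.7 + 162.6·tan23.7° = 42.7 + 71.4 = 114.0 kN/m
FS = 114.0 / 72.1 = 1.581

FS = 1.58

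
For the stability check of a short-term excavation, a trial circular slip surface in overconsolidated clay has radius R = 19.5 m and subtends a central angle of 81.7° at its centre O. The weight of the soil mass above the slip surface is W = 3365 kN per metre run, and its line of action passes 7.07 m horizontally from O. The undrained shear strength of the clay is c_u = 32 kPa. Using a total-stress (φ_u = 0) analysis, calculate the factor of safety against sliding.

FS = 0.73

Taking moments about the centre O, the resisting moment is provided by the undrained shear strength acting along the arc:
Arc length L_a = R·θ = 19.5·(81.7°·π/180) = 19.5·1.4259 = 27.81 m
M_R = c_u·L_a·R = 32·27.81·19.5 = 17350.8 kN·m/m
M_D = W·d = 3365·7.07 = 23790.5 kN·m/m
FS = M_R / M_D = 17350.8 / 23790.5 = 0.729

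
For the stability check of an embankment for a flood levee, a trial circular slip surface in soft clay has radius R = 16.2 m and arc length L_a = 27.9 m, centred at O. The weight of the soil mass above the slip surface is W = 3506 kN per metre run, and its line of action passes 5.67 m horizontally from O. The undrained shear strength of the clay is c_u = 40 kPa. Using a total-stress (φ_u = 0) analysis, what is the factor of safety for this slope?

Taking moments about the centre O, the resisting moment is provided by the undrained shear strength acting along the arc:
M_R = c_u·L_a·R = 40·27.90·16.2 = 18079.2 kN·m/m
M_D = W·d = 3506·5.67 = 19879.0 kN·m/m
FS = M_R / M_D = 18079.2 / 19879.0 = 0.909

FS = 0.91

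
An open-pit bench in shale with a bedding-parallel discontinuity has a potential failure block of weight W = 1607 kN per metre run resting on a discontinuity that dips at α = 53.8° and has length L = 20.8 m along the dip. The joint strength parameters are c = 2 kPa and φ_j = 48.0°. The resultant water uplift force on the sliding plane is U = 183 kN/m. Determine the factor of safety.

FS = 0.69

Resolving the block weight along and normal to the plane and applying the Mohr–Coulomb strength on the joint:
N' = W cosα − U = 1607·cos53.8° − 183 = 766.1 kN/m
Driving force T = W sinα = 1607·sin53.8° = 1296.8 kN/m
Resisting force R = c·L + N'·tanφ_j = 2·20.8 + 766.1·tan48.0° = 41.6 + 850.8 = 892.4 kN/m
FS = R / T = 892.4 / 1296.8 = 0.688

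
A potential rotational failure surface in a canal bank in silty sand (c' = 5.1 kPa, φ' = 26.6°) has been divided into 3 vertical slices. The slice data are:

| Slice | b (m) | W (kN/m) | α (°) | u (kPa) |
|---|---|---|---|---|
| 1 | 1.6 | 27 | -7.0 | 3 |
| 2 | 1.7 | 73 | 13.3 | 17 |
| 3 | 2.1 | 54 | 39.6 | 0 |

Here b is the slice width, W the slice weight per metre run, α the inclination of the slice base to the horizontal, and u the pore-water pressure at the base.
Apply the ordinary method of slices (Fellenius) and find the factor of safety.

Ordinary method of slices: FS = Σ[c'·Δl_i + (W_i cosα_i − u_i·Δl_i)·tanφ'] / Σ W_i sinα_i, with Δl_i = b_i / cosα_i.
Slice 1: Δl = 1.6/cos(-7.0°) = 1.612 m; N'_1 = 27·cos(-7.0°) − 3·1.612 = 22.0; c'Δl = 8.22; W sinα = -3.3
Slice 2: Δl = 1.7/cos13.3° = 1.747 m; N'_2 = 73·cos13.3° − 17·1.747 = 41.3; c'Δl = 8.91; W sinα = 16.8
Slice 3: Δl = 2.1/cos39.6° = 2.725 m; N'_3 = 54·cos39.6° − 0·2.725 = 41.6; c'Δl = 13.90; W sinα = 34.4
Σc'Δl = 31.0 kN/m; ΣN' = 104.9 kN/m; ΣW sinα = 47.9 kN/m
Resisting = 31.0 + 104.9·tan26.6° = 31.0 + 52.5 = 83.6 kN/m
FS = 83.6 / 47.9 = 1.744

FS = 1.74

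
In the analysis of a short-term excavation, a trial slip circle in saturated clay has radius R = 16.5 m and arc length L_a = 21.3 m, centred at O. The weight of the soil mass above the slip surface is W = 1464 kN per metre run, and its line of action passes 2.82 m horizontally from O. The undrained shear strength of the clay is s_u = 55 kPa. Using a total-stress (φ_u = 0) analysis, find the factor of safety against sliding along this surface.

Taking moments about the centre O, the resisting moment is provided by the undrained shear strength acting along the arc:
M_R = s_u·L_a·R = 55·21.30·16.5 = 19329.8 kN·m/m
M_D = W·d = 1464·2.82 = 4128.5 kN·m/m
FS = M_R / M_D = 19329.8 / 4128.5 = 4.682

FS = 4.68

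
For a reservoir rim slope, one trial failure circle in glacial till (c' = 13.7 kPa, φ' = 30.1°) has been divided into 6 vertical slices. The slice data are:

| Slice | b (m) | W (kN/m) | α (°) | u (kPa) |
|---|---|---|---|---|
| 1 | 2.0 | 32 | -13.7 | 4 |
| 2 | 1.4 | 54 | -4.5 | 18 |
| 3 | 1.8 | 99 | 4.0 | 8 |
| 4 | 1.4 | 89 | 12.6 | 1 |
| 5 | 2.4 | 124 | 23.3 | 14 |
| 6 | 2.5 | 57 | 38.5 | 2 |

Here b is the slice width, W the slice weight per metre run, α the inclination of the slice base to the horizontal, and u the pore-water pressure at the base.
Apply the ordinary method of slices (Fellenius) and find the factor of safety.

FS = 3.70

Ordinary method of slices: FS = Σ[c'·Δl_i + (W_i cosα_i − u_i·Δl_i)·tanφ'] / Σ W_i sinα_i, with Δl_i = b_i / cosα_i.
Slice 1: Δl = 2.0/cos(-13.7°) = 2.059 m; N'_1 = 32·cos(-13.7°) − 4·2.059 = 22.9; c'Δl = 28.20; W sinα = -7.6
Slice 2: Δl = 1.4/cos(-4.5°) = 1.404 m; N'_2 = 54·cos(-4.5°) − 18·1.404 = 28.6; c'Δl = 19.24; W sinα = -4.2
Slice 3: Δl = 1.8/cos4.0° = 1.804 m; N'_3 = 99·cos4.0° − 8·1.804 = 84.3; c'Δl = 24.72; W sinα = 6.9
Slice 4: Δl = 1.4/cos12.6° = 1.435 m; N'_4 = 89·cos12.6° − 1·1.435 = 85.4; c'Δl = 19.65; W sinα = 19.4
Slice 5: Δl = 2.4/cos23.3° = 2.613 m; N'_5 = 124·cos23.3° − 14·2.613 = 77.3; c'Δl = 35.80; W sinα = 49.0
Slice 6: Δl = 2.5/cos38.5° = 3.194 m; N'_6 = 57·cos38.5° − 2·3.194 = 38.2; c'Δl = 43.76; W sinα = 35.5
Σc'Δl = 171.4 kN/m; ΣN' = 336.7 kN/m; ΣW sinα = 99.0 kN/m
Resisting = 171.4 + 336.7·tan30.1° = 171.4 + 195.2 = 366.5 kN/m
FS = 366.5 / 99.0 = 3.701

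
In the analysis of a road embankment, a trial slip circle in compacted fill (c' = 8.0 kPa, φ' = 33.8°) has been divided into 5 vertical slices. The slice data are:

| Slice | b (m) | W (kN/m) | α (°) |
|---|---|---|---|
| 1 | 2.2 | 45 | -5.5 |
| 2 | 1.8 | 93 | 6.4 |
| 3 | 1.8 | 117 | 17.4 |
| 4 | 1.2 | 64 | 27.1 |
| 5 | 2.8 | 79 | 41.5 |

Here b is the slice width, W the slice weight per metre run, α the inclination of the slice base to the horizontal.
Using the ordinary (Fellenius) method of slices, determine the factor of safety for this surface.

Ordinary method of slices: FS = Σ[c'·Δl_i + (W_i cosα_i)·tanφ'] / Σ W_i sinα_i, with Δl_i = b_i / cosα_i.
Slice 1: Δl = 2.2/cos(-5.5°) = 2.210 m; N'_1 = 45·cos(-5.5°) = 44.8; c'Δl = 17.68; W sinα = -4.3
Slice 2: Δl = 1.8/cos6.4° = 1.811 m; N'_2 = 93·cos6.4° = 92.4; c'Δl = 14.49; W sinα = 10.4
Slice 3: Δl = 1.8/cos17.4° = 1.886 m; N'_3 = 117·cos17.4° = 111.6; c'Δl = 15.09; W sinα = 35.0
Slice 4: Δl = 1.2/cos27.1° = 1.348 m; N'_4 = 64·cos27.1° = 57.0; c'Δl = 10.78; W sinα = 29.2
Slice 5: Δl = 2.8/cos41.5° = 3.739 m; N'_5 = 79·cos41.5° = 59.2; c'Δl = 29.91; W sinα = 52.3
Σc'Δl = 88.0 kN/m; ΣN' = 365.0 kN/m; ΣW sinα = 122.5 kN/m
Resisting = 88.0 + 365.0·tan33.8° = 88.0 + 244.3 = 332.3 kN/m
FS = 332.3 / 122.5 = 2.712

FS = 2.71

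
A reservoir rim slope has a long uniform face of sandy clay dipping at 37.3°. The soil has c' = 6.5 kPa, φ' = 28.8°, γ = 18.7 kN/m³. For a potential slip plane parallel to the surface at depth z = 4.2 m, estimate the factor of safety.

For an infinite slope with a slip plane parallel to the surface (no pore pressure): FS = [c' + γz cos²β tanφ'] / [γz sinβ cosβ].
γz = 18.7·4.2 = 78.54 kN/m²
Numerator = 6.5 + 78.54·cos²37.3°·tan28.8° = 6.5 + 78.54·0.6328·0.5498 = 33.822 kPa
Denominator = 78.54·sin37.3°·cos37.3° = 78.54·0.6060·0.7955 = 37.860 kPa
FS = 33.822 / 37.860 = 0.893

FS = 0.89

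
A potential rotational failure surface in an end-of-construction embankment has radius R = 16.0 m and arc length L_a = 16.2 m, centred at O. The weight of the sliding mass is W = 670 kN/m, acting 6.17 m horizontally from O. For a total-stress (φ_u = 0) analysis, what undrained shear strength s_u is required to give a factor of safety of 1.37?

s_u = 21.8 kPa

FS = s_u·L_a·R / (W·d), so s_u = FS·W·d / (L_a·R).
s_u = 1.37·670·6.17 / (16.20·16.0) = 5663.4 / 259.20 = 21.85 kPa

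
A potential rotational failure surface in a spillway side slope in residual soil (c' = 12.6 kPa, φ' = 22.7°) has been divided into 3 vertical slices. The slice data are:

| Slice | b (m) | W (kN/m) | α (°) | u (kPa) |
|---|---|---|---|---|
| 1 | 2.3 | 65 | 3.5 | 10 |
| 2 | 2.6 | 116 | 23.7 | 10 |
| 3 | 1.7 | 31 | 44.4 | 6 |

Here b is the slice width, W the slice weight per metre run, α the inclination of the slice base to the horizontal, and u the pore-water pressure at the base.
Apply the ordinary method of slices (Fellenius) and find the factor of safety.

FS = 2.05

Ordinary method of slices: FS = Σ[c'·Δl_i + (W_i cosα_i − u_i·Δl_i)·tanφ'] / Σ W_i sinα_i, with Δl_i = b_i / cosα_i.
Slice 1: Δl = 2.3/cos3.5° = 2.304 m; N'_1 = 65·cos3.5° − 10·2.304 = 41.8; c'Δl = 29.03; W sinα = 4.0
Slice 2: Δl = 2.6/cos23.7° = 2.839 m; N'_2 = 116·cos23.7° − 10·2.839 = 77.8; c'Δl = 35.78; W sinα = 46.6
Slice 3: Δl = 1.7/cos44.4° = 2.379 m; N'_3 = 31·cos44.4° − 6·2.379 = 7.9; c'Δl = 29.98; W sinα = 21.7
Σc'Δl = 94.8 kN/m; ΣN' = 127.5 kN/m; ΣW sinα = 72.3 kN/m
Resisting = 94.8 + 127.5·tan22.7° = 94.8 + 53.3 = 148.1 kN/m
FS = 148.1 / 72.3 = 2.049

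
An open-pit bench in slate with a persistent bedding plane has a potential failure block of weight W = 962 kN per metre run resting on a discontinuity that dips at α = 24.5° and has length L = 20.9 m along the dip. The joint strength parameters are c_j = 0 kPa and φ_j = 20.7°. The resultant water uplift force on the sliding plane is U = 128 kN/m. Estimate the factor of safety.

Resolving the block weight along and normal to the plane and applying the Mohr–Coulomb strength on the joint:
N' = W cosα − U = 962·cos24.5° − 128 = 747.4 kN/m
Driving force T = W sinα = 962·sin24.5° = 398.9 kN/m
Resisting force R = c_j·L + N'·tanφ_j = 0·20.9 + 747.4·tan20.7° = 0.0 + 282.4 = 282.4 kN/m
FS = R / T = 282.4 / 398.9 = 0.708

FS = 0.71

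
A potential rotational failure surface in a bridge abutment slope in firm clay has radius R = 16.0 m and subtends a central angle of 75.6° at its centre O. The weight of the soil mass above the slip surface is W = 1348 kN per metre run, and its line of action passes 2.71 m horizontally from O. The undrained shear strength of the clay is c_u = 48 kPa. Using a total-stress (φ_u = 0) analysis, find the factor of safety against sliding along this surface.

FS = 4.44

Taking moments about the centre O, the resisting moment is provided by the undrained shear strength acting along the arc:
Arc length L_a = R·θ = 16.0·(75.6°·π/180) = 16.0·1.3195 = 21.11 m
M_R = c_u·L_a·R = 48·21.11·16.0 = 16213.6 kN·m/m
M_D = W·d = 1348·2.71 = 3653.1 kN·m/m
FS = M_R / M_D = 16213.6 / 3653.1 = 4.438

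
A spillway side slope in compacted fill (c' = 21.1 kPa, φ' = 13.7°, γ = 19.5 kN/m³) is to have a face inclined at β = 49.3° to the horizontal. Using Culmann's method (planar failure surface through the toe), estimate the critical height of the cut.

Culmann's analysis gives the critical failure plane at α_cr = (β + φ')/2 = (49.3 + 13.7)/2 = 31.5°, and the critical height
H_c = (4c'/γ) · sinβ cosφ' / [1 − cos(β − φ')]
    = (4·21.1/19.5) · sin49.3°·cos13.7° / [1 − cos(35.6°)]
    = 4.328 · 0.7581·0.9715 / [1 − 0.8131]
    = 4.328 · 0.7366 / 0.1869
    = 17.06 m

H_c = 17.06 m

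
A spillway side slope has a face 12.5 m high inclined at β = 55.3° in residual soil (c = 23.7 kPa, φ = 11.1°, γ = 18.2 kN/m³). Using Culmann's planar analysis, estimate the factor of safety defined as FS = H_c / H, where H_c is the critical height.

H_c = (4c/γ) · sinβ cosφ / [1 − cos(β − φ)]
    = (4·23.7/18.2) · sin55.3°·cos11.1° / [1 − cos44.2°]
    = 5.209 · 0.8068 / 0.2831 = 14.84 m
FS = H_c / H = 14.84 / 12.5 = 1.188

FS = 1.19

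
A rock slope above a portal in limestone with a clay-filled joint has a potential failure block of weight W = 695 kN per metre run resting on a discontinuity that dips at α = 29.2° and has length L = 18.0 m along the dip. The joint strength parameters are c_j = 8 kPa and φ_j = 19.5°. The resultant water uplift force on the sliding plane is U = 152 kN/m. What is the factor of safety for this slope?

Resolving the block weight along and normal to the plane and applying the Mohr–Coulomb strength on the joint:
N' = W cosα − U = 695·cos29.2° − 152 = 454.7 kN/m
Driving force T = W sinα = 695·sin29.2° = 339.1 kN/m
Resisting force R = c_j·L + N'·tanφ_j = 8·18.0 + 454.7·tan19.5° = 144.0 + 161.0 = 305.0 kN/m
FS = R / T = 305.0 / 339.1 = 0.900

FS = 0.90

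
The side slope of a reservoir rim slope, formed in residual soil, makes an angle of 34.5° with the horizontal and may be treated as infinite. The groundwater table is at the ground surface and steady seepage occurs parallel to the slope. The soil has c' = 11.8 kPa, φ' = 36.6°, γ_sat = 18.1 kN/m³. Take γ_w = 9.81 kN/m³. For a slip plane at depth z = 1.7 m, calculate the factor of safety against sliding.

FS = 1.32

With seepage parallel to the slope and the water table at the surface, the effective normal stress on the slip plane uses the buoyant unit weight γ' = γ_sat − γ_w while the driving shear stress uses γ_sat:
FS = [c' + γ' z cos²β tanφ'] / [γ_sat z sinβ cosβ]
γ' = 18.1 − 9.81 = 8.29 kN/m³
Numerator = 11.8 + 8.29·1.7·cos²34.5°·tan36.6° = 11.8 + 8.29·1.7·0.6792·0.7427 = 18.909 kPa
Denominator = 18.1·1.7·sin34.5°·cos34.5° = 18.1·1.7·0.5664·0.8241 = 14.363 kPa
FS = 18.909 / 14.363 = 1.316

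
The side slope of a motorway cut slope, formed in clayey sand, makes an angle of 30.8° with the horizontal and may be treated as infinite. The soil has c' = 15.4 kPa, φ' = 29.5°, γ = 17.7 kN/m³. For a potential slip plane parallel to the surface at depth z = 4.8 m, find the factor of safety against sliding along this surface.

For an infinite slope with a slip plane parallel to the surface (no pore pressure): FS = [c' + γz cos²β tanφ'] / [γz sinβ cosβ].
γz = 17.7·4.8 = 84.96 kN/m²
Numerator = 15.4 + 84.96·cos²30.8°·tan29.5° = 15.4 + 84.96·0.7378·0.5658 = 50.865 kPa
Denominator = 84.96·sin30.8°·cos30.8° = 84.96·0.5120·0.8590 = 37.367 kPa
FS = 50.865 / 37.367 = 1.361

FS = 1.36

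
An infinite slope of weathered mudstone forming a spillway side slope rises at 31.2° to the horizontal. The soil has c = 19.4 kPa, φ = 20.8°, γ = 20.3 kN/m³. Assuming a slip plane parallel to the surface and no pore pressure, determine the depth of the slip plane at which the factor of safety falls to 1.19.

z = 3.83 m

Setting FS = 1.19 in FS = [c + γz cos²β tanφ] / [γz sinβ cosβ] and solving for z:
z = c / [γ cosβ (FS·sinβ − cosβ·tanφ)]
  = 19.4 / [20.3·cos31.2°·(1.19·sin31.2° − cos31.2°·tan20.8°)]
  = 19.4 / [20.3·0.8554·(1.19·0.5180 − 0.8554·0.3799)]
  = 19.4 / 5.0621 = 3.832 m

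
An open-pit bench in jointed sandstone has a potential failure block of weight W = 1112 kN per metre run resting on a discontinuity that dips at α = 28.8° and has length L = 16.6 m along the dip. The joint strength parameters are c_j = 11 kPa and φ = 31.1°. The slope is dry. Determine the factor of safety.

Resolving the block weight along and normal to the plane and applying the Mohr–Coulomb strength on the joint:
N' = W cosα = 1112·cos28.8° = 974.5 kN/m
Driving force T = W sinα = 1112·sin28.8° = 535.7 kN/m
Resisting force R = c_j·L + N'·tanφ = 11·16.6 + 974.5·tan31.1° = 182.6 + 587.8 = 770.4 kN/m
FS = R / T = 770.4 / 535.7 = 1.438

FS = 1.44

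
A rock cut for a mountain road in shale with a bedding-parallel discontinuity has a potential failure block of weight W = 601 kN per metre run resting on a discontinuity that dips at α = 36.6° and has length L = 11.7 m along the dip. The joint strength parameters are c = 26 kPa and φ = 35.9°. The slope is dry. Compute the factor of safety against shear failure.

FS = 1.82

Resolving the block weight along and normal to the plane and applying the Mohr–Coulomb strength on the joint:
N' = W cosα = 601·cos36.6° = 482.5 kN/m
Driving force T = W sinα = 601·sin36.6° = 358.3 kN/m
Resisting force R = c·L + N'·tanφ = 26·11.7 + 482.5·tan35.9° = 304.2 + 349.3 = 653.5 kN/m
FS = R / T = 653.5 / 358.3 = 1.824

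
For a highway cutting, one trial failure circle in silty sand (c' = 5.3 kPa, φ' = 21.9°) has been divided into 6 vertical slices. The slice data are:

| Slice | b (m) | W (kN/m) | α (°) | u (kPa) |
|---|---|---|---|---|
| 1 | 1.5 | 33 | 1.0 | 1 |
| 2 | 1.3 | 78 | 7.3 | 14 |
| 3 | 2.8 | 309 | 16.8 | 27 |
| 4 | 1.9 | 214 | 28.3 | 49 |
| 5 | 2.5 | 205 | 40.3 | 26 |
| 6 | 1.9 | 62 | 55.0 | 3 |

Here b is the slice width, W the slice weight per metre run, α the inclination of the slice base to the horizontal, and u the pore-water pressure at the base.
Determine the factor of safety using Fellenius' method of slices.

FS = 0.71

Ordinary method of slices: FS = Σ[c'·Δl_i + (W_i cosα_i − u_i·Δl_i)·tanφ'] / Σ W_i sinα_i, with Δl_i = b_i / cosα_i.
Slice 1: Δl = 1.5/cos1.0° = 1.500 m; N'_1 = 33·cos1.0° − 1·1.500 = 31.5; c'Δl = 7.95; W sinα = 0.6
Slice 2: Δl = 1.3/cos7.3° = 1.311 m; N'_2 = 78·cos7.3° − 14·1.311 = 59.0; c'Δl = 6.95; W sinα = 9.9
Slice 3: Δl = 2.8/cos16.8° = 2.925 m; N'_3 = 309·cos16.8° − 27·2.925 = 216.8; c'Δl = 15.50; W sinα = 89.3
Slice 4: Δl = 1.9/cos28.3° = 2.158 m; N'_4 = 214·cos28.3° − 49·2.158 = 82.7; c'Δl = 11.44; W sinα = 101.5
Slice 5: Δl = 2.5/cos40.3° = 3.278 m; N'_5 = 205·cos40.3° − 26·3.278 = 71.1; c'Δl = 17.37; W sinα = 132.6
Slice 6: Δl = 1.9/cos55.0° = 3.313 m; N'_6 = 62·cos55.0° − 3·3.313 = 25.6; c'Δl = 17.56; W sinα = 50.8
Σc'Δl = 76.8 kN/m; ΣN' = 486.8 kN/m; ΣW sinα = 384.6 kN/m
Resisting = 76.8 + 486.8·tan21.9° = 76.8 + 195.7 = 272.5 kN/m
FS = 272.5 / 384.6 = 0.708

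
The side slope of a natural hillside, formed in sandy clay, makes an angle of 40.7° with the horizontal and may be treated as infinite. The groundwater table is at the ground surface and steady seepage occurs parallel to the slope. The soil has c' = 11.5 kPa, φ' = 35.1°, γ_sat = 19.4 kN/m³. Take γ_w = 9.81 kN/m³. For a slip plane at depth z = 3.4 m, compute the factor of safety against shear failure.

FS = 0.76

With seepage parallel to the slope and the water table at the surface, the effective normal stress on the slip plane uses the buoyant unit weight γ' = γ_sat − γ_w while the driving shear stress uses γ_sat:
FS = [c' + γ' z cos²β tanφ'] / [γ_sat z sinβ cosβ]
γ' = 19.4 − 9.81 = 9.59 kN/m³
Numerator = 11.5 + 9.59·3.4·cos²40.7°·tan35.1° = 11.5 + 9.59·3.4·0.5748·0.7028 = 24.671 kPa
Denominator = 19.4·3.4·sin40.7°·cos40.7° = 19.4·3.4·0.6521·0.7581 = 32.609 kPa
FS = 24.671 / 32.609 = 0.757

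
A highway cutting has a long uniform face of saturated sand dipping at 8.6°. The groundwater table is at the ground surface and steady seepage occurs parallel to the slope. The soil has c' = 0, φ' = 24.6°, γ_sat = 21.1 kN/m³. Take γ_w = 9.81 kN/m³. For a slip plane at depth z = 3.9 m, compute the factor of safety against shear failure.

FS = 1.62

With seepage parallel to the slope and the water table at the surface, the effective normal stress on the slip plane uses the buoyant unit weight γ' = γ_sat − γ_w while the driving shear stress uses γ_sat:
FS = [c' + γ' z cos²β tanφ'] / [γ_sat z sinβ cosβ]
(For c' = 0 this reduces to FS = (γ'/γ_sat)·tanφ'/tanβ.)
γ' = 21.1 − 9.81 = 11.29 kN/m³
Numerator = 0.0 + 11.29·3.9·cos²8.6°·tan24.6° = 0.0 + 11.29·3.9·0.9776·0.4578 = 19.708 kPa
Denominator = 21.1·3.9·sin8.6°·cos8.6° = 21.1·3.9·0.1495·0.9888 = 12.167 kPa
FS = 19.708 / 12.167 = 1.620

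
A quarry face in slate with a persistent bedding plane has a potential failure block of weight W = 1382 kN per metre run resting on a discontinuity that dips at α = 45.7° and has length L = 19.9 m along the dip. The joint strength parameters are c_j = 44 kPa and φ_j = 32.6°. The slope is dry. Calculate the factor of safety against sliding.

Resolving the block weight along and normal to the plane and applying the Mohr–Coulomb strength on the joint:
N' = W cosα = 1382·cos45.7° = 965.2 kN/m
Driving force T = W sinα = 1382·sin45.7° = 989.1 kN/m
Resisting force R = c_j·L + N'·tanφ_j = 44·19.9 + 965.2·tan32.6° = 875.6 + 617.3 = 1492.9 kN/m
FS = R / T = 1492.9 / 989.1 = 1.509

FS = 1.51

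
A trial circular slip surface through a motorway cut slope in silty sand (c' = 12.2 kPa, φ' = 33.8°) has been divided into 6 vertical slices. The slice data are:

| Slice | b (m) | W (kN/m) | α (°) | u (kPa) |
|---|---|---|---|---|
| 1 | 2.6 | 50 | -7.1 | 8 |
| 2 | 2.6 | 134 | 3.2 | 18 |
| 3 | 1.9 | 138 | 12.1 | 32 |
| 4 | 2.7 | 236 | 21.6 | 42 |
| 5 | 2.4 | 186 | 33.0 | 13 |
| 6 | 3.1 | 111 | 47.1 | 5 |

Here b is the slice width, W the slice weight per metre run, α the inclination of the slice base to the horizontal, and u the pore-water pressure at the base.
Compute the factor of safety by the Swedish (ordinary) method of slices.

Ordinary method of slices: FS = Σ[c'·Δl_i + (W_i cosα_i − u_i·Δl_i)·tanφ'] / Σ W_i sinα_i, with Δl_i = b_i / cosα_i.
Slice 1: Δl = 2.6/cos(-7.1°) = 2.620 m; N'_1 = 50·cos(-7.1°) − 8·2.620 = 28.7; c'Δl = 31.97; W sinα = -6.2
Slice 2: Δl = 2.6/cos3.2° = 2.604 m; N'_2 = 134·cos3.2° − 18·2.604 = 86.9; c'Δl = 31.77; W sinα = 7.5
Slice 3: Δl = 1.9/cos12.1° = 1.943 m; N'_3 = 138·cos12.1° − 32·1.943 = 72.8; c'Δl = 23.71; W sinα = 28.9
Slice 4: Δl = 2.7/cos21.6° = 2.904 m; N'_4 = 236·cos21.6° − 42·2.904 = 97.5; c'Δl = 35.43; W sinα = 86.9
Slice 5: Δl = 2.4/cos33.0° = 2.862 m; N'_5 = 186·cos33.0° − 13·2.862 = 118.8; c'Δl = 34.91; W sinα = 101.3
Slice 6: Δl = 3.1/cos47.1° = 4.554 m; N'_6 = 111·cos47.1° − 5·4.554 = 52.8; c'Δl = 55.56; W sinα = 81.3
Σc'Δl = 213.3 kN/m; ΣN' = 457.4 kN/m; ΣW sinα = 299.7 kN/m
Resisting = 213.3 + 457.4·tan33.8° = 213.3 + 306.2 = 519.5 kN/m
FS = 519.5 / 299.7 = 1.733

FS = 1.73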